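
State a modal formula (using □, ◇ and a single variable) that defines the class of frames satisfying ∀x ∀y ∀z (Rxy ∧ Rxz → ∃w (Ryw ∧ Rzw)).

A defining formula is ◇□s → □◇s (the .2 axiom).
Suppose ◇□s→□◇s is valid. Take Rxy, Rxz and set V(s)={w : Ryw}. Then □s at y so ◇□s at x, so □◇s at x, so ◇s at z, giving w with Rzw and Ryw.

◇□s → □◇s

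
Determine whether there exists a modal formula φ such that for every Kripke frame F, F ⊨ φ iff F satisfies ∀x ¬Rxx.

No

If a class were modally definable it would be closed under surjective bounded morphisms (Goldblatt–Thomason).
The 4-cycle (worlds a,b,c,d with a→b→c→d→a) is irreflexive, and the map sending every world to a single reflexive point • is a surjective bounded morphism (forth: every edge maps to (•,•); back: every world has a successor). So any modal formula valid on the 4-cycle is also valid on the reflexive point, which is not irreflexive.
Hence irreflexivity is not modally definable.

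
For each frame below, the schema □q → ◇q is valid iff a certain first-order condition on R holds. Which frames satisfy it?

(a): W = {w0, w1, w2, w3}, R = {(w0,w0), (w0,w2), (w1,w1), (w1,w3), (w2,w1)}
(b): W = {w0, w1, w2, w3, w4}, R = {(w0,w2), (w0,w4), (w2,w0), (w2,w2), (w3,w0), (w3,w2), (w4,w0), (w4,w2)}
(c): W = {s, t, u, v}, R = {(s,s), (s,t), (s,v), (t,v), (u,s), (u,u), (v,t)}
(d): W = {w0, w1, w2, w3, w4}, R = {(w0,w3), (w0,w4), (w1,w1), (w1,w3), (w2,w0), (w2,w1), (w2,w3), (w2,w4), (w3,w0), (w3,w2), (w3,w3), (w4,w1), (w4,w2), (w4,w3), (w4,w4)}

Frame correspondent (Sahlqvist): ∀x ∃y Rxy — i.e. seriality.
(a): fails — world w3 has no successor.
(b): fails — world w1 has no successor.
(c): ✓.
(d): ✓.
Valid on: (c), (d).

(c), (d)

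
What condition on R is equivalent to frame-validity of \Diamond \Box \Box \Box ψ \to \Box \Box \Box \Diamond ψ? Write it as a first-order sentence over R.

\forall x \forall y \forall z ((xRy \wedge x R^3 z) \to \exists w (y R^3 w \wedge zRw))

This is a Sahlqvist (Geach-type) schema ◇^1□^3ψ → □^3◇^1ψ.
Minimal-valuation argument: fix x; take any y with xR^1y and any z with xR^3z. Set V(ψ) to the set of worlds R-reachable from y in exactly 3 steps. Then □^3ψ holds at y, so the antecedent holds at x; validity forces ◇^1ψ at z, giving a w with zR^1w and yR^3w.
First-order correspondent: \forall x \forall y \forall z ((xRy \wedge x R^3 z) \to \exists w (y R^3 w \wedge zRw)).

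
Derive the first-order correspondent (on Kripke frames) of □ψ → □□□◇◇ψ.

∀x ∀z (xR³z → ∃w (xRw ∧ zR²w))

This is a Sahlqvist (Geach-type) schema ◇^0□^1ψ → □^3◇^2ψ.
Minimal-valuation argument: fix x; take any y with xR^0y and any z with xR^3z. Set V(ψ) to the set of worlds R-reachable from y in exactly 1 step. Then □^1ψ holds at y, so the antecedent holds at x; validity forces ◇^2ψ at z, giving a w with zR^2w and yR^1w.
First-order correspondent: ∀x ∀z (xR³z → ∃w (xRw ∧ zR²w)).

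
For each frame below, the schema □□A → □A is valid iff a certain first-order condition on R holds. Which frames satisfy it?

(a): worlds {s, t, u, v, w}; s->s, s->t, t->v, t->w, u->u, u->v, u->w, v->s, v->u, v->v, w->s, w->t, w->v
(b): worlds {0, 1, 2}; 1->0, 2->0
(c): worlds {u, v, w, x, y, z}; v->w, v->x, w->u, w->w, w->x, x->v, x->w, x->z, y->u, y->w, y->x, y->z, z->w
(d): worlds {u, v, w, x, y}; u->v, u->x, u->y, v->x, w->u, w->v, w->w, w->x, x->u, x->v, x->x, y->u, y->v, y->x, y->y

(d)

This is the axiom for density; its first-order frame correspondent is ∀x ∀y (Rxy → ∃z (Rxz ∧ Rzy)).
(a): fails — Rtw but no z with Rtz and Rzw.
(b): fails — R10 but no z with R1z and Rz0.
(c): fails — Rxv but no t with Rxt and Rtv.
(d): satisfies the condition.
Valid on: (d).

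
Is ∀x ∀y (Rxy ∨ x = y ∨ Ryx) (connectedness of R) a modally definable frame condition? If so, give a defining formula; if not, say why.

No — not modally definable

If a class were modally definable it would be closed under disjoint unions (Goldblatt–Thomason).
Take 3 disjoint single-world reflexive frames: each is trivially connected, but their disjoint union has 3 worlds with no edge between distinct components, so it is not connected.
So no modal formula (or set of formulas) defines exactly the connected frames.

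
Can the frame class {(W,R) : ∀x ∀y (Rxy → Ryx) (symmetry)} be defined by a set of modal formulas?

The condition is symmetry. A defining modal formula is r → □◇r.
Suppose r→□◇r is valid. Take Rxy and set V(r)={x}. Then r at x, so □◇r at x, so ◇r at y, so some z with Ryz has r; z=x, i.e. Ryx.

Yes, by r → □◇r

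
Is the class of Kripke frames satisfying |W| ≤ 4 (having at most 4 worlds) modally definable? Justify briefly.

Not modally definable

Modal frame validity is preserved under disjoint unions.
Any modal formula valid on each of 5 disjoint one-world frames is valid on their disjoint union (validity is preserved under disjoint unions). Each one-world frame has |W|=1≤4, but the union has |W|=5.
So the class is not modally definable.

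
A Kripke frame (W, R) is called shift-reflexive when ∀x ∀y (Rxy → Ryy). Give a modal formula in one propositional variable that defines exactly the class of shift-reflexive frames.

The condition is shift-reflexivity. The T□ schema □(□p → p) defines it.

□(□p → p)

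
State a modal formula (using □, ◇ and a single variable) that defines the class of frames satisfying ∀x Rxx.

This is reflexivity; the standard corresponding axiom is T: □ψ → ψ.
Suppose □ψ→ψ is valid. At any x set V(ψ)={w : Rxw}. Then □ψ holds at x, so ψ holds at x, i.e. Rxx.

□ψ → ψ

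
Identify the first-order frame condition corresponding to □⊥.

emptiness of R

This is the Ver axiom.
Its frame correspondent is emptiness of R — ∀x ∀y ¬Rxy.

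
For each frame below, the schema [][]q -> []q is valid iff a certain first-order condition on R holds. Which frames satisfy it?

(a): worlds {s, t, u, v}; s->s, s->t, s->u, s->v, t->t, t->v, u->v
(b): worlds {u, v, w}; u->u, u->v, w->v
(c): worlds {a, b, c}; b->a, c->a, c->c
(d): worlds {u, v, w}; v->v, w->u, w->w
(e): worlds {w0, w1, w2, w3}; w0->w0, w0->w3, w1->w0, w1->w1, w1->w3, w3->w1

(d), (e)

Frame correspondent (Sahlqvist): forall x forall y (Rxy -> exists z (Rxz & Rzy)) — i.e. density.
(a): fails — Ruv but no z with Ruz and Rzv.
(b): fails — Rwv but no z with Rwz and Rzv.
(c): fails — Rba but no z with Rbz and Rza.
(d): holds.
(e): holds.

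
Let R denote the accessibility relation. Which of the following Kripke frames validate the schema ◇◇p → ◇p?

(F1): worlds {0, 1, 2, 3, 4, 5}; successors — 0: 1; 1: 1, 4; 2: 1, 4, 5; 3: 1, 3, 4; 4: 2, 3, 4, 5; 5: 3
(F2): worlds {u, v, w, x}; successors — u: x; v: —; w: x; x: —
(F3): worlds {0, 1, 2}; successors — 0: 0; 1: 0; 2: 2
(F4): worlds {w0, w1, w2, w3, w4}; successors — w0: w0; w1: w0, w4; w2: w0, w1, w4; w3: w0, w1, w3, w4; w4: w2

The schema corresponds to transitivity: ∀x ∀y ∀z (Rxy ∧ Ryz → Rxz).
(F1): fails — R34 and R45 but not R35.
(F2): satisfies the condition.
(F3): satisfies the condition.
(F4): fails — Rw2w4 and Rw4w2 but not Rw2w2.

(F2), (F3)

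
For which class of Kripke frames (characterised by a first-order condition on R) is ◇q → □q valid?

Suppose ◇q→□q is valid. Take Rxy, Rxz and set V(q)={y}. Then ◇q at x, so □q at x, so q at z, i.e. z=y.

partial functionality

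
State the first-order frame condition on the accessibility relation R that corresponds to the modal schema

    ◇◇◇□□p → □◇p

This is a Sahlqvist (Geach-type) schema ◇^3□^2p → □^1◇^1p.
Minimal-valuation argument: fix x; take any y with xR^3y and any z with xR^1z. Set V(p) to the set of worlds R-reachable from y in exactly 2 steps. Then □^2p holds at y, so the antecedent holds at x; validity forces ◇^1p at z, giving a w with zR^1w and yR^2w.
First-order correspondent: ∀x ∀y ∀z ((xR³y ∧ xRz) → ∃w (yR²w ∧ zRw)).

∀x ∀y ∀z ((xR³y ∧ xRz) → ∃w (yR²w ∧ zRw))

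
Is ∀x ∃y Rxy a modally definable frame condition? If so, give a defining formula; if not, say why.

Yes: it is seriality, defined by the D schema □q → ◇q.
Suppose □q→◇q is valid. At any x set V(q)=W. Then □q at x, so ◇q at x, so x has a successor.

Yes — defined by □q → ◇q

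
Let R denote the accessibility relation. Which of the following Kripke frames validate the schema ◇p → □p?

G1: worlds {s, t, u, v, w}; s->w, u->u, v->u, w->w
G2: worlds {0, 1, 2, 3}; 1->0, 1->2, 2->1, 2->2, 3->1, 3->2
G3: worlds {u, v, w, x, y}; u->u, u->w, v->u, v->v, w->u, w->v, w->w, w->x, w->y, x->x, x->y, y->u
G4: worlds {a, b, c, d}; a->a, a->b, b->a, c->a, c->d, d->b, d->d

The schema corresponds to partial functionality: ∀x ∀y ∀z (Rxy ∧ Rxz → y = z).
G1: satisfies the condition.
G2: fails — 1 sees both 0 and 2.
G3: fails — u sees both u and w.
G4: fails — a sees both a and b.
Valid on: G1.

G1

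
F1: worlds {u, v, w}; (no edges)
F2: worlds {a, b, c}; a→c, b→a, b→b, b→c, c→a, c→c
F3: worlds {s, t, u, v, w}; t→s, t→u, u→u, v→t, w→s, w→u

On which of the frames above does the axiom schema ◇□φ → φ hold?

F1

Frame correspondent (Sahlqvist): ∀x ∀y (Rxy → Ryx) — i.e. symmetry.
F1: ✓.
F2: fails — Rbc but not Rcb.
F3: fails — Rwu but not Ruw.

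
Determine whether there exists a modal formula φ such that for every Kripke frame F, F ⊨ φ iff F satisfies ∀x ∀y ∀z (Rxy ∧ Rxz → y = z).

The condition is partial functionality. A defining modal formula is ◇p → □p.
Suppose ◇p→□p is valid. Take Rxy, Rxz and set V(p)={y}. Then ◇p at x, so □p at x, so p at z, i.e. z=y.

Yes, by ◇p → □p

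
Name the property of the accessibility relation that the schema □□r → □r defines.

Suppose □□r→□r is valid. Take Rxy and set V(r)={w : xR²w}. Then □□r at x, so □r at x, so r at y, i.e. ∃z(Rxz∧Rzy).
The converse is a direct semantic check.
Frame condition: ∀x ∀y (Rxy → ∃z (Rxz ∧ Rzy)).

Density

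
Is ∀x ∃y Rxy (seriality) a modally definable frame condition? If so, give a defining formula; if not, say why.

Yes, by □q → ◇q

Yes: it is seriality, defined by the D schema □q → ◇q.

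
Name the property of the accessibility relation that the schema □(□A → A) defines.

Shift-reflexivity

Suppose □(□A→A) is valid. Take Rxy and set V(A)={w : Ryw}. Then at y, □A holds; since □(□A→A) at x, □A→A at y, so A at y, i.e. Ryy.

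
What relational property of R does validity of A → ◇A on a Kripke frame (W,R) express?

reflexivity

This is a form of the T axiom.
Its frame correspondent is reflexivity — ∀x Rxx.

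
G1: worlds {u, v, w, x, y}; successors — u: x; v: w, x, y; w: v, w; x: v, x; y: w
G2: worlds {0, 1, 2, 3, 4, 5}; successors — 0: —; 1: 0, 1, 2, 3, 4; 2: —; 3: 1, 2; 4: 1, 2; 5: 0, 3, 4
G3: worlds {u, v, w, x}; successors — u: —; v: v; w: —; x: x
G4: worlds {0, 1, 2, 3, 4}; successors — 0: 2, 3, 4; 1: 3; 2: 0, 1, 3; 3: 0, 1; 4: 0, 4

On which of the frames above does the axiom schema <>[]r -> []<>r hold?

G3

This is the axiom for convergence; its first-order frame correspondent is forall x forall y forall z (Rxy & Rxz -> exists w (Ryw & Rzw)).
G1: fails — Rvx and Rvy but x and y have no common successor.
G2: fails — R10 and R10 but 0 and 0 have no common successor.
G3: satisfies the condition.
G4: fails — R23 and R20 but 3 and 0 have no common successor.
Valid on: G3.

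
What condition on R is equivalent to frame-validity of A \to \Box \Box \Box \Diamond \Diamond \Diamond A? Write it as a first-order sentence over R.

\forall x \forall z (x R^3 z \to \exists w (x = w \wedge z R^3 w))

This is a Sahlqvist (Geach-type) schema ◇^0□^0A → □^3◇^3A.
First-order correspondent: \forall x \forall z (x R^3 z \to \exists w (x = w \wedge z R^3 w)).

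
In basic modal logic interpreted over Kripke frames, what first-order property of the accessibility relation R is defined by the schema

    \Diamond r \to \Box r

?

Suppose ◇r→□r is valid. Take Rxy, Rxz and set V(r)={y}. Then ◇r at x, so □r at x, so r at z, i.e. z=y.

partial functionality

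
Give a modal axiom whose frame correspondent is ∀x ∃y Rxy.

□s → ◇s

A defining formula is □s → ◇s (the D axiom).
Suppose □s→◇s is valid. At any x set V(s)=W. Then □s at x, so ◇s at x, so x has a successor.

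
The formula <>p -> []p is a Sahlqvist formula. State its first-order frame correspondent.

Partial functionality

Suppose ◇p→□p is valid. Take Rxy, Rxz and set V(p)={y}. Then ◇p at x, so □p at x, so p at z, i.e. z=y.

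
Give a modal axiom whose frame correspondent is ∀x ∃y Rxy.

□p → ◇p

A defining formula is □p → ◇p (the D axiom).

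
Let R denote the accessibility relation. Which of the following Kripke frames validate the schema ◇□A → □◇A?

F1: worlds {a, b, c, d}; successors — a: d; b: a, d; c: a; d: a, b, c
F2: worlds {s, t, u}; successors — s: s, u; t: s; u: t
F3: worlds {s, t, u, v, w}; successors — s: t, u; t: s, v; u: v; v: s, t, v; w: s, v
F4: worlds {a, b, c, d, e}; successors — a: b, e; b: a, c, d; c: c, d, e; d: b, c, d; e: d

F4

This is the axiom for convergence; its first-order frame correspondent is ∀x ∀y ∀z (Rxy ∧ Rxz → ∃w (Ryw ∧ Rzw)).
F1: fails — Rba and Rbd but a and d have no common successor.
F2: fails — Rsu and Rss but u and s have no common successor.
F3: fails — Rvt and Rvs but t and s have no common successor.
F4: satisfies the condition.
Valid on: F4.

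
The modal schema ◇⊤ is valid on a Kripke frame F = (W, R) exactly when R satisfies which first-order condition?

This is a form of the D axiom.
Its frame correspondent is seriality — ∀x ∃y Rxy.

seriality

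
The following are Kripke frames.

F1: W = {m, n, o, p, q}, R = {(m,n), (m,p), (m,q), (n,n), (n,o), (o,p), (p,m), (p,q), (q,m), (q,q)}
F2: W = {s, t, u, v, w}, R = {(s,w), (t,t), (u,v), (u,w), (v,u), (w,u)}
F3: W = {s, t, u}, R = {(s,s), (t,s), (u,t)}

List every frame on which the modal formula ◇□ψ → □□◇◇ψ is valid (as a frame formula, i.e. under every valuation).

This is the axiom for a generalized confluence (Geach) condition; its first-order frame correspondent is ∀x ∀y ∀z ((xRy ∧ xR²z) → ∃w (yRw ∧ zR²w)).
F1: fails — mRn, mR²o but no w with nRw and oR²w.
F2: condition met.
F3: condition met.
Valid on: F2, F3.

F2, F3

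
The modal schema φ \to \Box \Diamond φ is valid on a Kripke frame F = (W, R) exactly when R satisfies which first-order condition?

Suppose φ→□◇φ is valid. Take Rxy and set V(φ)={x}. Then φ at x, so □◇φ at x, so ◇φ at y, so some z with Ryz has φ; z=x, i.e. Ryx.

Symmetry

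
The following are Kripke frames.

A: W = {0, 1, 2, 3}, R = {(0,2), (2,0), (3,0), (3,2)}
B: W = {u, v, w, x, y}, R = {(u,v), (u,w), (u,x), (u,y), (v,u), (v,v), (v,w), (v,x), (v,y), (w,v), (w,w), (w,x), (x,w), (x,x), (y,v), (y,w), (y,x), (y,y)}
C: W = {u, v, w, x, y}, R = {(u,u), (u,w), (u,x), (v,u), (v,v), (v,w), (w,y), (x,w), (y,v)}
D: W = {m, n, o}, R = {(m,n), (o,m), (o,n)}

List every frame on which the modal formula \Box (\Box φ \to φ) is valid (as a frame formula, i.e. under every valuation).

This is the axiom for shift-reflexivity; its first-order frame correspondent is \forall x \forall y (Rxy \to Ryy).
A: fails — R20 but not R00.
B: fails — Rvu but not Ruu.
C: fails — Rxw but not Rww.
D: fails — Rom but not Rmm.

none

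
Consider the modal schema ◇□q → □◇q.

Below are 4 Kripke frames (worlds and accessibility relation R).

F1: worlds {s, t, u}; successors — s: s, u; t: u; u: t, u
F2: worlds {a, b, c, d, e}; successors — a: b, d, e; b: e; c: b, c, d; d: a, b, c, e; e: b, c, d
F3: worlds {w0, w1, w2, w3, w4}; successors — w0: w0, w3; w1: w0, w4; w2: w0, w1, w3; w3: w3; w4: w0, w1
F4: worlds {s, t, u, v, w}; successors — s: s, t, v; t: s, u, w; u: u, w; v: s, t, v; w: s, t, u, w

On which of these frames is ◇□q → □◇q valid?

The schema corresponds to convergence: ∀x ∀y ∀z (Rxy ∧ Rxz → ∃w (Ryw ∧ Rzw)).
F1: ✓.
F2: fails — Rab and Rae but b and e have no common successor.
F3: fails — Rw2w1 and Rw2w3 but w1 and w3 have no common successor.
F4: fails — Rts and Rtu but s and u have no common successor.

F1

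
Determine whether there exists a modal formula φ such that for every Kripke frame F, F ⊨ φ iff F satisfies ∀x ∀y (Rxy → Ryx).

This is a Sahlqvist condition; the B axiom p → □◇p defines it.

Yes, by p → □◇p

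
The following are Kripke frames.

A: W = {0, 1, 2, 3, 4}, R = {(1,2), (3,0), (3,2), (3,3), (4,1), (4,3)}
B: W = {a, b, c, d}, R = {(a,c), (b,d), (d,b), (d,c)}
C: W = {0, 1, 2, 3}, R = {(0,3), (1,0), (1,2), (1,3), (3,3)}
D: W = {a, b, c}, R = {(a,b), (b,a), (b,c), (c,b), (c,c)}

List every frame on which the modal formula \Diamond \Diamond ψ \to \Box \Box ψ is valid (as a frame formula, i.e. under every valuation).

The schema corresponds to a generalized confluence (Geach) condition: \forall x \forall y \forall z ((x R^2 y \wedge x R^2 z) \to \exists w (y = w \wedge z = w)).
A: fails — 3R²0, 3R²2 but 0 ≠ 2.
B: fails — bR²b, bR²c but b ≠ c.
C: satisfies the condition.
D: fails — aR²a, aR²c but a ≠ c.

C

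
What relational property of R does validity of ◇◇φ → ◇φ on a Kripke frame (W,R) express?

Replacing φ by ¬φ and contraposing gives the equivalent schema □φ → □□φ.
Suppose □φ→□□φ is valid. Take Rxy, Ryz and set V(φ)={w : Rxw}. Then □φ at x, so □□φ at x, so □φ at y, so φ at z, i.e. Rxz.

transitivity: ∀x ∀y ∀z (Rxy ∧ Ryz → Rxz)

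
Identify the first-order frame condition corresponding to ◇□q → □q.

This is a form of the 5 axiom.
Its frame correspondent is the Euclidean property — ∀x ∀y ∀z (Rxy ∧ Rxz → Ryz).

the Euclidean property: ∀x ∀y ∀z (Rxy ∧ Rxz → Ryz)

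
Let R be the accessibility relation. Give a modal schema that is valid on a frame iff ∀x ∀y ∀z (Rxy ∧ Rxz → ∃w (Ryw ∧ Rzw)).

This is convergence; the standard corresponding axiom is .2: ◇□ψ → □◇ψ.
Suppose ◇□ψ→□◇ψ is valid. Take Rxy, Rxz and set V(ψ)={w : Ryw}. Then □ψ at y so ◇□ψ at x, so □◇ψ at x, so ◇ψ at z, giving w with Rzw and Ryw.

◇□ψ → □◇ψ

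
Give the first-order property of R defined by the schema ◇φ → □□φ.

∀x ∀y ∀z ((xRy ∧ xR²z) → ∃w (y = w ∧ z = w))

This is a Sahlqvist (Geach-type) schema ◇^1□^0φ → □^2◇^0φ.
First-order correspondent: ∀x ∀y ∀z ((xRy ∧ xR²z) → ∃w (y = w ∧ z = w)).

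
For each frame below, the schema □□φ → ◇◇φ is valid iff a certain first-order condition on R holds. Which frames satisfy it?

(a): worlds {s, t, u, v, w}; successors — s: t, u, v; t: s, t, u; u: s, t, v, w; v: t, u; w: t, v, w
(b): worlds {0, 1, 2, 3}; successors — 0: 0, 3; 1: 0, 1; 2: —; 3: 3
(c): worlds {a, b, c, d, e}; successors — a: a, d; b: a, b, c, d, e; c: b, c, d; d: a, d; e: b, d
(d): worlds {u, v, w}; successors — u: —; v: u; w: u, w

(a), (c)

This is the axiom for a generalized confluence (Geach) condition; its first-order frame correspondent is ∀x ∃w (xR²w ∧ xR²w).
(a): ✓.
(b): fails — at 2 but no w with 2R²w and 2R²w.
(c): ✓.
(d): fails — at u but no t with uR²t and uR²t.
Valid on: (a), (c).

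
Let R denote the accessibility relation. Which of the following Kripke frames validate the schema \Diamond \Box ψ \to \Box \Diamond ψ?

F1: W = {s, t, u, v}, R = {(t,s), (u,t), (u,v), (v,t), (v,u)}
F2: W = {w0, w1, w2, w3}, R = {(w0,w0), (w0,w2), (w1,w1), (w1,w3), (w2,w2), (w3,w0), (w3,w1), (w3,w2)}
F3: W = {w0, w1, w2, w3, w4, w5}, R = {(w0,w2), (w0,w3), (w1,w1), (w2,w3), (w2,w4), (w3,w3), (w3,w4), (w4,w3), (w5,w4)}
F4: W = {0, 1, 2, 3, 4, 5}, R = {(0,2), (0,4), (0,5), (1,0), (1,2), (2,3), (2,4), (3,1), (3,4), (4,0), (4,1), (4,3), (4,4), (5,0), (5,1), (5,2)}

This is the axiom for convergence; its first-order frame correspondent is \forall x \forall y \forall z (Rxy \wedge Rxz \to \exists w (Ryw \wedge Rzw)).
F1: fails — Rts and Rts but s and s have no common successor.
F2: fails — Rw3w1 and Rw3w0 but w1 and w0 have no common successor.
F3: holds.
F4: fails — R02 and R05 but 2 and 5 have no common successor.
Valid on: F3.

F3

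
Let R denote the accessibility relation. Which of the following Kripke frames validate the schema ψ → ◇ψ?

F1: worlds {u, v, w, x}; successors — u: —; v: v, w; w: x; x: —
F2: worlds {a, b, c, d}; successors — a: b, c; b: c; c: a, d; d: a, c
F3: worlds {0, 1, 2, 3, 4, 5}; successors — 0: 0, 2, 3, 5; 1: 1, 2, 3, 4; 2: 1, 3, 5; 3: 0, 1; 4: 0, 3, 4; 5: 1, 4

none

Frame correspondent (Sahlqvist): ∀x Rxx — i.e. reflexivity.
F1: fails — world u does not see itself.
F2: fails — world a does not see itself.
F3: fails — world 2 does not see itself.
Valid on no frame.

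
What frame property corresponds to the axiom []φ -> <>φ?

Seriality

Suppose □φ→◇φ is valid. At any x set V(φ)=W. Then □φ at x, so ◇φ at x, so x has a successor.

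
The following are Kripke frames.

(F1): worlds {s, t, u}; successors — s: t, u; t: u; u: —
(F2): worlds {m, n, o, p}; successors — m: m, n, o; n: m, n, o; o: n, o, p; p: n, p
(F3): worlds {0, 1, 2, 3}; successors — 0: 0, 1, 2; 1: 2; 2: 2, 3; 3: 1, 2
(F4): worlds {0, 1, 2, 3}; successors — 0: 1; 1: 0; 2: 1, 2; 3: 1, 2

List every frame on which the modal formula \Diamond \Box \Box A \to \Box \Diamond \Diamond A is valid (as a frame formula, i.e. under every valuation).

Frame correspondent (Sahlqvist): \forall x \forall y \forall z ((xRy \wedge xRz) \to \exists w (y R^2 w \wedge z R^2 w)) — i.e. a generalized confluence (Geach) condition.
(F1): fails — sRt, sRt but no w with tR²w and tR²w.
(F2): satisfies the condition.
(F3): satisfies the condition.
(F4): satisfies the condition.
Valid on: (F2), (F3), (F4).

(F2), (F3), (F4)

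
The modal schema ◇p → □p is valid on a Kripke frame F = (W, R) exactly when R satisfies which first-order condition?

partial functionality

This schema is the CD axiom.
It corresponds to partial functionality: ∀x ∀y ∀z (Rxy ∧ Rxz → y = z).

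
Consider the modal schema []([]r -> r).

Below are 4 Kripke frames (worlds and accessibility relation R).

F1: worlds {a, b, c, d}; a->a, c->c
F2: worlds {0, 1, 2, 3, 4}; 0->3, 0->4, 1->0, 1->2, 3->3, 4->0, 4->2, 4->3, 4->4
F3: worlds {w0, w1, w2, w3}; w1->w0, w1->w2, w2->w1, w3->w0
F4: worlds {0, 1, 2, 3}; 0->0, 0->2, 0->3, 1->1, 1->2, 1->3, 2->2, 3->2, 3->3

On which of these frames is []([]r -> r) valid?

F1, F4

The schema corresponds to shift-reflexivity: forall x forall y (Rxy -> Ryy).
F1: condition met.
F2: fails — R10 but not R00.
F3: fails — Rw1w2 but not Rw2w2.
F4: condition met.
Valid on: F1, F4.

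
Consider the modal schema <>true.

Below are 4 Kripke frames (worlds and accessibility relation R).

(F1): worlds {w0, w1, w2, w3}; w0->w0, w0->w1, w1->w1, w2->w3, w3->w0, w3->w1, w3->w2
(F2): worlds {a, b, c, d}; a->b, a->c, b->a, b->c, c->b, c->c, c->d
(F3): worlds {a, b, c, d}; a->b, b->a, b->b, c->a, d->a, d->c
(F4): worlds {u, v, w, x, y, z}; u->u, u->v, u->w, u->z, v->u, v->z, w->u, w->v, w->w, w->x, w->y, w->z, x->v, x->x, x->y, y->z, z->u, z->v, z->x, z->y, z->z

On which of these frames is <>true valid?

Frame correspondent (Sahlqvist): forall x exists y Rxy — i.e. seriality.
(F1): condition met.
(F2): fails — world d has no successor.
(F3): condition met.
(F4): condition met.
Valid on: (F1), (F3), (F4).

(F1), (F3), (F4)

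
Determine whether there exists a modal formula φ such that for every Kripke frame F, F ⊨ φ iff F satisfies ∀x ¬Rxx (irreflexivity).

No

If a class were modally definable it would be closed under surjective bounded morphisms (Goldblatt–Thomason).
The 2-cycle (worlds w0,w1 with w0→w1→w0) is irreflexive, and the map sending every world to a single reflexive point • is a surjective bounded morphism (forth: every edge maps to (•,•); back: every world has a successor). So any modal formula valid on the 2-cycle is also valid on the reflexive point, which is not irreflexive.
So no modal formula (or set of formulas) defines exactly the irreflexive frames.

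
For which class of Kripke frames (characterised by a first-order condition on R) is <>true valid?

seriality

◇⊤ holds at w iff w has a successor, so frame-validity of ◇⊤ is exactly seriality. Equivalently via □r → ◇r:
Suppose □r→◇r is valid. At any x set V(r)=W. Then □r at x, so ◇r at x, so x has a successor.
The converse is a direct semantic check.
Frame condition: forall x exists y Rxy.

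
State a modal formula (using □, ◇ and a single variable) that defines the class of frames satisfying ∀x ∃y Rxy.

□r → ◇r

A defining formula is □r → ◇r (the D axiom).
Suppose □r→◇r is valid. At any x set V(r)=W. Then □r at x, so ◇r at x, so x has a successor.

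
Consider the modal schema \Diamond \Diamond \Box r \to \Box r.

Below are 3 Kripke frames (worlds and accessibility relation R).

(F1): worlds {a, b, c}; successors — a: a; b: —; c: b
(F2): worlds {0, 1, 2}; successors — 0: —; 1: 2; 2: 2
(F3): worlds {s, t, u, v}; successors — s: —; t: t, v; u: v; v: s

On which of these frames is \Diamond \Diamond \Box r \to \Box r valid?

(F1), (F2)

Frame correspondent (Sahlqvist): \forall x \forall y \forall z ((x R^2 y \wedge xRz) \to \exists w (yRw \wedge z = w)) — i.e. a generalized confluence (Geach) condition.
(F1): satisfies the condition.
(F2): satisfies the condition.
(F3): fails — tR²s, tRt but no w with sRw and t=w.
Valid on: (F1), (F2).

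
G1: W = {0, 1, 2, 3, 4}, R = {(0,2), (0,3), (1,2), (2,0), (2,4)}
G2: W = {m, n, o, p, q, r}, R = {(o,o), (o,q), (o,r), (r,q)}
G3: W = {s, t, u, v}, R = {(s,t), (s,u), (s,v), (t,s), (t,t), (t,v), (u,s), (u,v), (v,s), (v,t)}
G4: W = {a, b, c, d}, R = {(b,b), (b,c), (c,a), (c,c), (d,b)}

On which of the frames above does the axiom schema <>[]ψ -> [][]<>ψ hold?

G3

This is the axiom for a generalized confluence (Geach) condition; its first-order frame correspondent is forall x forall y forall z ((xRy & x R^2 z) -> exists w (yRw & zRw)).
G1: fails — 0R2, 0R²0 but no w with 2Rw and 0Rw.
G2: fails — oRo, oR²q but no w with oRw and qRw.
G3: holds.
G4: fails — bRb, bR²a but no w with bRw and aRw.
Valid on: G3.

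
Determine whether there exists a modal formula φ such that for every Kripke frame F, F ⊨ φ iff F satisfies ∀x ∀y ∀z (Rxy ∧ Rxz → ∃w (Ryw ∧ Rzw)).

Yes: it is convergence, defined by the .2 schema ◇□p → □◇p.
Suppose ◇□p→□◇p is valid. Take Rxy, Rxz and set V(p)={w : Ryw}. Then □p at y so ◇□p at x, so □◇p at x, so ◇p at z, giving w with Rzw and Ryw.

Definable; ◇□p → □◇p defines it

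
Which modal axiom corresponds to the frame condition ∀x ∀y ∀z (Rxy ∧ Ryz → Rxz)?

The condition is transitivity. The 4 schema □p → □□p defines it.
Suppose □p→□□p is valid. Take Rxy, Ryz and set V(p)={w : Rxw}. Then □p at x, so □□p at x, so □p at y, so p at z, i.e. Rxz.

□p → □□p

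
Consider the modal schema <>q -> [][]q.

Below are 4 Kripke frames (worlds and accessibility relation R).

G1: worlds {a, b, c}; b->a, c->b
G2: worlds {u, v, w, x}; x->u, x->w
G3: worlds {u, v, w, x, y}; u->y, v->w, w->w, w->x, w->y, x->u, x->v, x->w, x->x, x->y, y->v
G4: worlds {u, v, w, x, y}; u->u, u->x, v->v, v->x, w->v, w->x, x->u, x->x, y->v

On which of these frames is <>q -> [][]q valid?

Frame correspondent (Sahlqvist): forall x forall y forall z ((xRy & x R^2 z) -> exists w (y = w & z = w)) — i.e. a generalized confluence (Geach) condition.
G1: fails — cRb, cR²a but b ≠ a.
G2: ✓.
G3: fails — uRy, uR²v but y ≠ v.
G4: fails — uRu, uR²x but u ≠ x.

G2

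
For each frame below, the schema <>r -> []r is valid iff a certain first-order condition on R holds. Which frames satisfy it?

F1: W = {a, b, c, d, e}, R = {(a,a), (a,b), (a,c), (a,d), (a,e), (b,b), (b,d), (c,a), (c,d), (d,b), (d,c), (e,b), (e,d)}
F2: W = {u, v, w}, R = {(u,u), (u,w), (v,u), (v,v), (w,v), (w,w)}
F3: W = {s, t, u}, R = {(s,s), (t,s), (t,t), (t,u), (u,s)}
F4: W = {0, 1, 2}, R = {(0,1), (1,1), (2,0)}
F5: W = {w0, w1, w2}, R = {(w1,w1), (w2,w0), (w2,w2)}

F4

This is the axiom for partial functionality; its first-order frame correspondent is forall x forall y forall z (Rxy & Rxz -> y = z).
F1: fails — a sees both a and b.
F2: fails — u sees both u and w.
F3: fails — t sees both s and t.
F4: holds.
F5: fails — w2 sees both w0 and w2.
Valid on: F4.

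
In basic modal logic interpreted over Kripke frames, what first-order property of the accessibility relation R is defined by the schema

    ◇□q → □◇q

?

Suppose ◇□q→□◇q is valid. Take Rxy, Rxz and set V(q)={w : Ryw}. Then □q at y so ◇□q at x, so □◇q at x, so ◇q at z, giving w with Rzw and Ryw.

convergence: ∀x ∀y ∀z (Rxy ∧ Rxz → ∃w (Ryw ∧ Rzw))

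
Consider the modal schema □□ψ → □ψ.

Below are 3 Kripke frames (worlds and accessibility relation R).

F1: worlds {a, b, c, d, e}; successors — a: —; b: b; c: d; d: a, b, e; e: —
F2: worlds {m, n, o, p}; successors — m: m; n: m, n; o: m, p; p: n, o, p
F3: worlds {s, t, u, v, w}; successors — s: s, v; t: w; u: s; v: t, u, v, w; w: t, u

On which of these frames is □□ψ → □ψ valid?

This is the axiom for density; its first-order frame correspondent is ∀x ∀y (Rxy → ∃z (Rxz ∧ Rzy)).
F1: fails — Rcd but no z with Rcz and Rzd.
F2: ✓.
F3: fails — Rwt but no z with Rwz and Rzt.

F2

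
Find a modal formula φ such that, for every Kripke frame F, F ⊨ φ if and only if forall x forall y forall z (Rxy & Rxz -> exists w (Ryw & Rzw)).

◇□r → □◇r

A defining formula is ◇□r → □◇r (the .2 axiom).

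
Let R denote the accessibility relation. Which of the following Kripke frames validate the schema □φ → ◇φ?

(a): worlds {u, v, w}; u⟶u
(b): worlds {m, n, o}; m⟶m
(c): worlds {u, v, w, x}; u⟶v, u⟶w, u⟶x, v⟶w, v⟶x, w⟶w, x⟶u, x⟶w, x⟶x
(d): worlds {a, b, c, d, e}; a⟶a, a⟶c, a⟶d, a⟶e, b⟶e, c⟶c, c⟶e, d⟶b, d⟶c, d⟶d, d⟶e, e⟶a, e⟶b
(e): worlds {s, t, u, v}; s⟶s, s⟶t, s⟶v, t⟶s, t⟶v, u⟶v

This is the axiom for seriality; its first-order frame correspondent is ∀x ∃y Rxy.
(a): fails — world v has no successor.
(b): fails — world n has no successor.
(c): condition met.
(d): condition met.
(e): fails — world v has no successor.
Valid on: (c), (d).

(c), (d)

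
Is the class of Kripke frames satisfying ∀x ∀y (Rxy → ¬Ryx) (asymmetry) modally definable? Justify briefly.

No

Any modally definable frame class is closed under surjective bounded morphisms.
The 3-cycle (worlds w0,w1,w2 with w0→w1→w2→w0) is asymmetric. Mapping every world to a single reflexive point • is a surjective bounded morphism, and the reflexive point is not asymmetric (R•• but asymmetry requires ¬R••).
So no modal formula (or set of formulas) defines exactly the asymmetric frames.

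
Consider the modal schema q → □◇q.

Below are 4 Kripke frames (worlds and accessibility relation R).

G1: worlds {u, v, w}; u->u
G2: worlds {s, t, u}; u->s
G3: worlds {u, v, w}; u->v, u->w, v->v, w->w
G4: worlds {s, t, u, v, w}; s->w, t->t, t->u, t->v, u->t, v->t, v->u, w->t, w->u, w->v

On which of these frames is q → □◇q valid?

G1

Frame correspondent (Sahlqvist): ∀x ∀y (Rxy → Ryx) — i.e. symmetry.
G1: holds.
G2: fails — Rus but not Rsu.
G3: fails — Ruv but not Rvu.
G4: fails — Rwt but not Rtw.
Valid on: G1.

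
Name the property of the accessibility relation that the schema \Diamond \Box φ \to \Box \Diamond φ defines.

Convergence

Suppose ◇□φ→□◇φ is valid. Take Rxy, Rxz and set V(φ)={w : Ryw}. Then □φ at y so ◇□φ at x, so □◇φ at x, so ◇φ at z, giving w with Rzw and Ryw.
Conversely, any frame satisfying \forall x \forall y \forall z (Rxy \wedge Rxz \to \exists w (Ryw \wedge Rzw)) validates the schema.
Frame condition: \forall x \forall y \forall z (Rxy \wedge Rxz \to \exists w (Ryw \wedge Rzw)).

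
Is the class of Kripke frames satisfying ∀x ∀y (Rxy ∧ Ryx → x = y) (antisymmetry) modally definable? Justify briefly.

If a class were modally definable it would be closed under surjective bounded morphisms (Goldblatt–Thomason).
The 8-cycle (worlds w0,w1,w2,w3,w4,w5,w6,w7 with w0→w1→w2→w3→w4→w5→w6→w7→w0) is antisymmetric. Sending even-indexed worlds to a and odd-indexed worlds to b is a surjective bounded morphism onto the two-world frame with a↔b, which is not antisymmetric.
So no modal formula (or set of formulas) defines exactly the antisymmetric frames.

No — not modally definable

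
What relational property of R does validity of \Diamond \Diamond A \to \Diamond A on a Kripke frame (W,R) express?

Equivalently (dual form): □A → □□A.
Suppose □A→□□A is valid. Take Rxy, Ryz and set V(A)={w : Rxw}. Then □A at x, so □□A at x, so □A at y, so A at z, i.e. Rxz.

transitivity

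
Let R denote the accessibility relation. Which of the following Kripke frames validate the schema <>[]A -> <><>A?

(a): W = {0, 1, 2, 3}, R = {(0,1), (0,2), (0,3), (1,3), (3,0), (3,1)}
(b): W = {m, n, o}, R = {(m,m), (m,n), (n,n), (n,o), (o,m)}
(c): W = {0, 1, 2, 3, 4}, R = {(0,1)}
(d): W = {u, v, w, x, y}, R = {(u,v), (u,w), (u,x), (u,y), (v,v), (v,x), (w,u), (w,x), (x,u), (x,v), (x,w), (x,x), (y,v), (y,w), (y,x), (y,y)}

(b), (d)

Frame correspondent (Sahlqvist): forall x forall y (xRy -> exists w (yRw & x R^2 w)) — i.e. a generalized confluence (Geach) condition.
(a): fails — 0R2 but no w with 2Rw and 0R²w.
(b): condition met.
(c): fails — 0R1 but no w with 1Rw and 0R²w.
(d): condition met.
Valid on: (b), (d).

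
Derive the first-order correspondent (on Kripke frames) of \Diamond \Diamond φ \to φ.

This is a Sahlqvist (Geach-type) schema ◇^2□^0φ → □^0◇^0φ.
Minimal-valuation argument: fix x; take any y with xR^2y and any z with xR^0z. Set V(φ) to the set of worlds R-reachable from y in exactly 0 steps. Then □^0φ holds at y, so the antecedent holds at x; validity forces ◇^0φ at z, giving a w with zR^0w and yR^0w.
First-order correspondent: \forall x \forall y (x R^2 y \to \exists w (y = w \wedge x = w)).

\forall x \forall y (x R^2 y \to \exists w (y = w \wedge x = w))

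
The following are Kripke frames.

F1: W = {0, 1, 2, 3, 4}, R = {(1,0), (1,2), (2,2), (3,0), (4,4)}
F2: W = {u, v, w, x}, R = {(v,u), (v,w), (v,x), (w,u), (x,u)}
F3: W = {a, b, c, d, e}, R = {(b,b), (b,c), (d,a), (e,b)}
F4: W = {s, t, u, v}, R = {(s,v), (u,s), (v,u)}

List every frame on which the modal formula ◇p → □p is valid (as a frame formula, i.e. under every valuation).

F4

Frame correspondent (Sahlqvist): ∀x ∀y ∀z (Rxy ∧ Rxz → y = z) — i.e. partial functionality.
F1: fails — 1 sees both 0 and 2.
F2: fails — v sees both u and w.
F3: fails — b sees both b and c.
F4: satisfies the condition.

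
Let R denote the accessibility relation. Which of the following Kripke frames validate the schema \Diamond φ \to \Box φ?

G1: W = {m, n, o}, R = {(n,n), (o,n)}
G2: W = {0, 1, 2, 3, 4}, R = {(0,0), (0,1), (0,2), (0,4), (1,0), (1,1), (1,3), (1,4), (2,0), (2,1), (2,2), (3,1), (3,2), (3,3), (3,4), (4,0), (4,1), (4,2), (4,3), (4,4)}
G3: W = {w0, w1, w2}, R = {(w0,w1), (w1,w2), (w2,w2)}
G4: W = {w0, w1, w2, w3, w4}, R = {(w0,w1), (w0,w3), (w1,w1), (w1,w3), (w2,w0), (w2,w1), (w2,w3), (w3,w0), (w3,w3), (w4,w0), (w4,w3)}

G1, G3

Frame correspondent (Sahlqvist): \forall x \forall y \forall z (Rxy \wedge Rxz \to y = z) — i.e. partial functionality.
G1: satisfies the condition.
G2: fails — 0 sees both 0 and 1.
G3: satisfies the condition.
G4: fails — w0 sees both w1 and w3.
Valid on: G1, G3.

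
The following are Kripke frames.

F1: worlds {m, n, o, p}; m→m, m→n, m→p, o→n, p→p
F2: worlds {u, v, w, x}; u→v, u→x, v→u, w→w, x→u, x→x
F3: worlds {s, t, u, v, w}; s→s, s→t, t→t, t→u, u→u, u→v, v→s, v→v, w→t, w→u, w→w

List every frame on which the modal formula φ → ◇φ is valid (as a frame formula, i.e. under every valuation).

Frame correspondent (Sahlqvist): ∀x Rxx — i.e. reflexivity.
F1: fails — world n does not see itself.
F2: fails — world u does not see itself.
F3: ✓.
Valid on: F3.

F3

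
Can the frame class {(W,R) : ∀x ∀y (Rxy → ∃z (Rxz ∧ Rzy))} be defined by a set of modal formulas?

This is a Sahlqvist condition; the C4 axiom □□q → □q defines it.
Suppose □□q→□q is valid. Take Rxy and set V(q)={w : xR²w}. Then □□q at x, so □q at x, so q at y, i.e. ∃z(Rxz∧Rzy).

Definable; □□q → □q defines it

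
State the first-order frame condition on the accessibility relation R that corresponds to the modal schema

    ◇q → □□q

This is a Sahlqvist (Geach-type) schema ◇^1□^0q → □^2◇^0q.
Minimal-valuation argument: fix x; take any y with xR^1y and any z with xR^2z. Set V(q) to the set of worlds R-reachable from y in exactly 0 steps. Then □^0q holds at y, so the antecedent holds at x; validity forces ◇^0q at z, giving a w with zR^0w and yR^0w.
First-order correspondent: ∀x ∀y ∀z ((xRy ∧ xR²z) → ∃w (y = w ∧ z = w)).

∀x ∀y ∀z ((xRy ∧ xR²z) → ∃w (y = w ∧ z = w))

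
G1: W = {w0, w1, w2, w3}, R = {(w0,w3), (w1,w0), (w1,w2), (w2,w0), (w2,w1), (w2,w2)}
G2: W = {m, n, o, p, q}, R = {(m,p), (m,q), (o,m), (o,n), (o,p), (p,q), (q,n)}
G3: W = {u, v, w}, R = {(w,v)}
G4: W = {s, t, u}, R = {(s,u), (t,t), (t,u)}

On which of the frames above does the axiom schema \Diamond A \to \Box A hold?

G3

Frame correspondent (Sahlqvist): \forall x \forall y \forall z (Rxy \wedge Rxz \to y = z) — i.e. partial functionality.
G1: fails — w1 sees both w0 and w2.
G2: fails — m sees both p and q.
G3: ✓.
G4: fails — t sees both t and u.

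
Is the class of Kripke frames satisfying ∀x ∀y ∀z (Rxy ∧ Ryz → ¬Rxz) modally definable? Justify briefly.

Any modally definable frame class is closed under surjective bounded morphisms.
The 3-cycle (worlds a,b,c with a→b→c→a) is intransitive. Mapping every world to a single reflexive point • is a surjective bounded morphism; the reflexive point is not intransitive (R••∧R•• but R••).
So no modal formula (or set of formulas) defines exactly the intransitive frames.

No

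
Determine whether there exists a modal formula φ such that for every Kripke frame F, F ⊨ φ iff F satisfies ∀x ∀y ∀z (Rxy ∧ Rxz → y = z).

This is a Sahlqvist condition; the CD axiom ◇q → □q defines it.
Suppose ◇q→□q is valid. Take Rxy, Rxz and set V(q)={y}. Then ◇q at x, so □q at x, so q at z, i.e. z=y.

Definable; ◇q → □q defines it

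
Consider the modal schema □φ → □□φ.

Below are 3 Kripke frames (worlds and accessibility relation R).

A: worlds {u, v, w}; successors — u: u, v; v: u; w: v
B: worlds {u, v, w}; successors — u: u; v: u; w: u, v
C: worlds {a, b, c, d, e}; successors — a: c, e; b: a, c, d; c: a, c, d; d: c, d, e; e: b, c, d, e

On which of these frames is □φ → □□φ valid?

Frame correspondent (Sahlqvist): ∀x ∀y ∀z (Rxy ∧ Ryz → Rxz) — i.e. transitivity.
A: fails — Rvu and Ruv but not Rvv.
B: satisfies the condition.
C: fails — Rcd and Rde but not Rce.

B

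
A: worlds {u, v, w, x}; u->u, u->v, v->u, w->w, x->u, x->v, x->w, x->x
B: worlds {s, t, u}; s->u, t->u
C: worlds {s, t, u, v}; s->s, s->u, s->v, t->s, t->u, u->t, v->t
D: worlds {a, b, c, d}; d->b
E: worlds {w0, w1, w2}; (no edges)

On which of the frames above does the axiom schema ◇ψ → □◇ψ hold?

E

The schema corresponds to the Euclidean property: ∀x ∀y ∀z (Rxy ∧ Rxz → Ryz).
A: fails — Ruv and Ruv but not Rvv.
B: fails — Rsu and Rsu but not Ruu.
C: fails — Rsv and Rsv but not Rvv.
D: fails — Rdb and Rdb but not Rbb.
E: satisfies the condition.
Valid on: E.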